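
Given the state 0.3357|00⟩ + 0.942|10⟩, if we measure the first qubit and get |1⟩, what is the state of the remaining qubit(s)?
|0⟩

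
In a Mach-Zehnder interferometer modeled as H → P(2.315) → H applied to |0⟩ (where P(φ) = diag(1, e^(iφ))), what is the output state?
(0.1613 + 0.3678i)|0⟩ + (0.8387 - 0.3678i)|1⟩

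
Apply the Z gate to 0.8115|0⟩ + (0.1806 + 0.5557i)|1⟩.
0.8115|0⟩ + (-0.1806 - 0.5557i)|1⟩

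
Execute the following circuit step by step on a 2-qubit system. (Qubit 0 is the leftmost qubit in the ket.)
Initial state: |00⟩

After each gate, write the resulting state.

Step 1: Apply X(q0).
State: |10⟩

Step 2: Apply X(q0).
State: |00⟩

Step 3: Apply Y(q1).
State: i|01⟩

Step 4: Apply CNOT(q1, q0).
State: i|11⟩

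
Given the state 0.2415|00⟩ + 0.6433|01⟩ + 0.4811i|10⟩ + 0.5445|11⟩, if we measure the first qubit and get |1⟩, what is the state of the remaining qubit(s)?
0.6621i|0⟩ + 0.7494|1⟩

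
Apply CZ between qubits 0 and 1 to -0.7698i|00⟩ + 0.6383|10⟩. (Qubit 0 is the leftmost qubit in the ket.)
-0.7698i|00⟩ + 0.6383|10⟩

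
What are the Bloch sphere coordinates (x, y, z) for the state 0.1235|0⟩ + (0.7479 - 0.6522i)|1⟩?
(0.1847, -0.1611, -0.9695)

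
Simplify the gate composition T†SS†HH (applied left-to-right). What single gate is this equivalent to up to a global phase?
T†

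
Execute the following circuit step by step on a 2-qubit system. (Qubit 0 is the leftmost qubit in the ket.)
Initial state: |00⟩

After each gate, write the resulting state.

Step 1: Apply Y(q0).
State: i|10⟩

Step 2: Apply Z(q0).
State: -i|10⟩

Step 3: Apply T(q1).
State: -i|10⟩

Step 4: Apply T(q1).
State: -i|10⟩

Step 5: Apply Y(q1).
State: |11⟩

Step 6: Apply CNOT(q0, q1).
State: |10⟩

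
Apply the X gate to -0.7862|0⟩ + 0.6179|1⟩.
0.6179|0⟩ - 0.7862|1⟩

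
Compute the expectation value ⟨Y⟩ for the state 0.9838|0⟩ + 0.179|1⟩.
0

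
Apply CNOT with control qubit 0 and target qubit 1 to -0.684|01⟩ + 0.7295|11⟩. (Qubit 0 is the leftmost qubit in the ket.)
-0.684|01⟩ + 0.7295|10⟩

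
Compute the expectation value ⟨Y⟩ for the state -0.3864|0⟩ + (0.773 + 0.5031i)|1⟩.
-0.3888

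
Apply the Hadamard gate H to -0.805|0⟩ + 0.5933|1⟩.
-0.1497|0⟩ - 0.9887|1⟩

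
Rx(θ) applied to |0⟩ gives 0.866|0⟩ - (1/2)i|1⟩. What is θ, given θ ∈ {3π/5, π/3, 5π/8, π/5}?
π/3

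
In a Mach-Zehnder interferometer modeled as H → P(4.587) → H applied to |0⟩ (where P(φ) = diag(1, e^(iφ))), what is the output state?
(0.4375 - 0.4961i)|0⟩ + (0.5625 + 0.4961i)|1⟩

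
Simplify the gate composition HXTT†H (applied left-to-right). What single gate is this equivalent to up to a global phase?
Z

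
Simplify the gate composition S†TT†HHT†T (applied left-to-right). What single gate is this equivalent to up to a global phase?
S†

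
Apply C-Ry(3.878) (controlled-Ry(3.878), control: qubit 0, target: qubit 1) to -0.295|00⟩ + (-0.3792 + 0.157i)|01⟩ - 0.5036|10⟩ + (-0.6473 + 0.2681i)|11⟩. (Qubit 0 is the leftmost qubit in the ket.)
-0.295|00⟩ + (-0.3792 + 0.157i)|01⟩ + (0.7852 - 0.2501i)|10⟩ + (-0.2369 - 0.0965i)|11⟩

C-Ry(3.878) leaves the control-|0⟩ kets |00⟩, |01⟩ unchanged and applies Ry(3.878) to qubit 1 on the control-|1⟩ pair (|10⟩, |11⟩).
Ry(3.878) = [[cos(θ/2), −sin(θ/2)], [sin(θ/2), cos(θ/2)]]; θ = 3.878, cos(θ/2) ≈ -0.35994, sin(θ/2) ≈ 0.932975.
With a = amp(|10⟩) = -0.5036 and b = amp(|11⟩) = (-0.6473 + 0.2681i):
new amp(|10⟩) = (-0.35994)·a + (-0.932975)·b = (0.7852 - 0.2501i)
new amp(|11⟩) = (0.932975)·a + (-0.35994)·b = (-0.2369 - 0.0965i)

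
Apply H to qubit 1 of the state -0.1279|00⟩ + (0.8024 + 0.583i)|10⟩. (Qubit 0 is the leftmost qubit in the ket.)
-0.09044|00⟩ - 0.09044|01⟩ + (0.5674 + 0.4122i)|10⟩ + (0.5674 + 0.4122i)|11⟩

H on qubit 1 mixes each pair of kets that differ only in qubit 1: amplitudes (a, b) of (|…0…⟩, |…1…⟩) become ((a + b)/√2, (a − b)/√2). Kets absent from the input have amplitude 0.
(|00⟩, |01⟩): (a, b) = (-0.1279, 0) → (-0.09044, -0.09044)
(|10⟩, |11⟩): (a, b) = ((0.8024 + 0.583i), 0) → ((0.5674 + 0.4122i), (0.5674 + 0.4122i))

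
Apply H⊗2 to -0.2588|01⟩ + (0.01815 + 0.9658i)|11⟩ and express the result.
(-0.1203 + 0.4829i)|00⟩ + (0.1203 - 0.4829i)|01⟩ + (-0.1385 - 0.4829i)|10⟩ + (0.1385 + 0.4829i)|11⟩

H⊗2 gives amp(|y⟩) = (1/2) Σ_x (−1)^(x·y) amp(|x⟩), where x·y is the number of positions in which both x and y have a 1.
|00⟩: (-0.2588 + (0.01815 + 0.9658i))/2 = (-0.1203 + 0.4829i)
|01⟩: (0.2588 - (0.01815 + 0.9658i))/2 = (0.1203 - 0.4829i)
|10⟩: (-0.2588 - (0.01815 + 0.9658i))/2 = (-0.1385 - 0.4829i)
|11⟩: (0.2588 + (0.01815 + 0.9658i))/2 = (0.1385 + 0.4829i)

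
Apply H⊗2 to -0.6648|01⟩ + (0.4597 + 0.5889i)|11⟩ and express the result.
(-0.1026 + 0.2945i)|00⟩ + (0.1026 - 0.2945i)|01⟩ + (-0.5623 - 0.2945i)|10⟩ + (0.5623 + 0.2945i)|11⟩

H⊗2 gives amp(|y⟩) = (1/2) Σ_x (−1)^(x·y) amp(|x⟩), where x·y is the number of positions in which both x and y have a 1.
|00⟩: (-0.6648 + (0.4597 + 0.5889i))/2 = (-0.1026 + 0.2945i)
|01⟩: (0.6648 - (0.4597 + 0.5889i))/2 = (0.1026 - 0.2945i)
|10⟩: (-0.6648 - (0.4597 + 0.5889i))/2 = (-0.5623 - 0.2945i)
|11⟩: (0.6648 + (0.4597 + 0.5889i))/2 = (0.5623 + 0.2945i)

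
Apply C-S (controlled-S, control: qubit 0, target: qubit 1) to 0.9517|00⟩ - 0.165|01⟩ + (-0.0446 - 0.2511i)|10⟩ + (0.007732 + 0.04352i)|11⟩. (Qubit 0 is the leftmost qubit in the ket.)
0.9517|00⟩ - 0.165|01⟩ + (-0.0446 - 0.2511i)|10⟩ + (-0.04352 + 0.007732i)|11⟩

C-S leaves the control-|0⟩ kets |00⟩, |01⟩ unchanged and applies S to qubit 1 on the control-|1⟩ pair (|10⟩, |11⟩).
S = [[1, 0], [0, i]].
With a = amp(|10⟩) = (-0.0446 - 0.2511i) and b = amp(|11⟩) = (0.007732 + 0.04352i):
new amp(|10⟩) = (1)·a = (-0.0446 - 0.2511i)
new amp(|11⟩) = (i)·b = (-0.04352 + 0.007732i)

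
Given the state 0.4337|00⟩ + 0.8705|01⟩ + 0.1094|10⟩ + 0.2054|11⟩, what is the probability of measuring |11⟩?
0.04219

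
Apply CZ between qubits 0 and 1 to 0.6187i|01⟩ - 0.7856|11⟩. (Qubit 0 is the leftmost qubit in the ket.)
0.6187i|01⟩ + 0.7856|11⟩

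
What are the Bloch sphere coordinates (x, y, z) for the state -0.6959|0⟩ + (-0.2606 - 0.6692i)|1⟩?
(0.3627, 0.9314, -0.03146)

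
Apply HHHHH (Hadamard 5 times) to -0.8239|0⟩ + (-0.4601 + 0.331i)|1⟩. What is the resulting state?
(-0.9079 + 0.2341i)|0⟩ + (-0.2572 - 0.2341i)|1⟩

H² = I, so H^5 = H: a single Hadamard. With (a, b) = (-0.8239, (-0.4601 + 0.331i)), H gives ((a + b)/√2, (a − b)/√2) = ((-0.9079 + 0.2341i), (-0.2572 - 0.2341i)).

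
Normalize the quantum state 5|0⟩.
|0⟩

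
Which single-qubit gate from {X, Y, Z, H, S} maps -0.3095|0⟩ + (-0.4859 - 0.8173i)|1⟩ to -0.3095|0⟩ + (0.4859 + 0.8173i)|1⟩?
Z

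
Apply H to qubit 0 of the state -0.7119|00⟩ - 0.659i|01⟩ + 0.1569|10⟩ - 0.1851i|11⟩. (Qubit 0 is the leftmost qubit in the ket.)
-0.3924|00⟩ - 0.5969i|01⟩ - 0.6143|10⟩ - 0.3351i|11⟩

H on qubit 0 mixes each pair of kets that differ only in qubit 0: amplitudes (a, b) of (|…0…⟩, |…1…⟩) become ((a + b)/√2, (a − b)/√2). Kets absent from the input have amplitude 0.
(|00⟩, |10⟩): (a, b) = (-0.7119, 0.1569) → (-0.3924, -0.6143)
(|01⟩, |11⟩): (a, b) = (-0.659i, -0.1851i) → (-0.5969i, -0.3351i)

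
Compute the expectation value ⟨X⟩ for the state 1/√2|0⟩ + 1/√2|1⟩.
1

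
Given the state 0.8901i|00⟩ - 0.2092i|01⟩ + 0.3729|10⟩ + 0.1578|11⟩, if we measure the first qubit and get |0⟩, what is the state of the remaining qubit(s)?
0.9735i|0⟩ - 0.2288i|1⟩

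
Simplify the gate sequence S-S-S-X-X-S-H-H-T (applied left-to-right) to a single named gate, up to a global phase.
T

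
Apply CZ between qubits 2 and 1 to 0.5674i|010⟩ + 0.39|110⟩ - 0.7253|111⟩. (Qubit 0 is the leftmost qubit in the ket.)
0.5674i|010⟩ + 0.39|110⟩ + 0.7253|111⟩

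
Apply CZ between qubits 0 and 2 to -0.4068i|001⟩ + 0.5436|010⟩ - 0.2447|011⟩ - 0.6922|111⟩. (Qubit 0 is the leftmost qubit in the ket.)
-0.4068i|001⟩ + 0.5436|010⟩ - 0.2447|011⟩ + 0.6922|111⟩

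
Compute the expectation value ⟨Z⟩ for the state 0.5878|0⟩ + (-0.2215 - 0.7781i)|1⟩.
-0.309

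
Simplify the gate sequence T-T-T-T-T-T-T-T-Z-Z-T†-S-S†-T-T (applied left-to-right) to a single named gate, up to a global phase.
T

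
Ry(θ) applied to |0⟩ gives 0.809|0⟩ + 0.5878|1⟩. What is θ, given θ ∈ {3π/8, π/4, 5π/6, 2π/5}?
2π/5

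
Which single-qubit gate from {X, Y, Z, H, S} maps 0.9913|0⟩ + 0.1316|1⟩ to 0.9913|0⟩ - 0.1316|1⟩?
Z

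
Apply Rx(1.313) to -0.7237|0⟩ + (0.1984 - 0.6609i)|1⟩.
(-0.9766 - 0.1211i)|0⟩ + (0.1572 - 0.08181i)|1⟩

Rx(1.313) = [[cos(θ/2), −i·sin(θ/2)], [−i·sin(θ/2), cos(θ/2)]]; θ = 1.313, cos(θ/2) ≈ 0.792133, sin(θ/2) ≈ 0.610348.
With a = amp(|0⟩) = -0.7237 and b = amp(|1⟩) = (0.1984 - 0.6609i):
new amp(|0⟩) = (0.792133)·a + (-0.610348i)·b = (-0.9766 - 0.1211i)
new amp(|1⟩) = (-0.610348i)·a + (0.792133)·b = (0.1572 - 0.08181i)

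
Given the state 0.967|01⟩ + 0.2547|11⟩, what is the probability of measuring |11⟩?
0.06487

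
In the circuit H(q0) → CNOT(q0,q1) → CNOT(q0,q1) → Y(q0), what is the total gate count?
4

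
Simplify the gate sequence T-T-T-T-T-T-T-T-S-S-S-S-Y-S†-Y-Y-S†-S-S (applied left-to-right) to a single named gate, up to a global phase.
Y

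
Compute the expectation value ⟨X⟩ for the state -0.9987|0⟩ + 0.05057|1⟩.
-0.101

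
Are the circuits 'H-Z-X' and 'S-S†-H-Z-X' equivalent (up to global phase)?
Yes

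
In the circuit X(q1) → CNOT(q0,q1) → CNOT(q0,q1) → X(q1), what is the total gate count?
4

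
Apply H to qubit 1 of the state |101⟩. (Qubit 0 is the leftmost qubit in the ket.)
1/√2|101⟩ + 1/√2|111⟩

H on qubit 1 mixes each pair of kets that differ only in qubit 1: amplitudes (a, b) of (|…0…⟩, |…1…⟩) become ((a + b)/√2, (a − b)/√2). Kets absent from the input have amplitude 0.
(|101⟩, |111⟩): (a, b) = (1, 0) → (1/√2, 1/√2)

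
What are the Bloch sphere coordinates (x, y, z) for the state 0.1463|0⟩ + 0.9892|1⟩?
(0.2894, 0, -0.9571)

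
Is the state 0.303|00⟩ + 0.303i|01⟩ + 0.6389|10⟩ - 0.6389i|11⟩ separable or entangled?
Entangled

Writing the state as a|00⟩ + b|01⟩ + c|10⟩ + d|11⟩, it is a product state iff ad − bc = 0.
Here (a, b, c, d) = (0.303, 0.303i, 0.6389, -0.6389i): ad − bc = (0.303)(-0.6389i) − (0.303i)(0.6389) = -0.3872i ≠ 0, so the state is entangled.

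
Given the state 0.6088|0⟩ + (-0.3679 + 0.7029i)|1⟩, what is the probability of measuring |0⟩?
0.3706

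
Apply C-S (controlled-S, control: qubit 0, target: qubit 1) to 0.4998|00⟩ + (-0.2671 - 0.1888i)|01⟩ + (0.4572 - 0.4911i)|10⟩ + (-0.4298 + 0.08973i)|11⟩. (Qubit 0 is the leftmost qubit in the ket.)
0.4998|00⟩ + (-0.2671 - 0.1888i)|01⟩ + (0.4572 - 0.4911i)|10⟩ + (-0.08973 - 0.4298i)|11⟩

C-S leaves the control-|0⟩ kets |00⟩, |01⟩ unchanged and applies S to qubit 1 on the control-|1⟩ pair (|10⟩, |11⟩).
S = [[1, 0], [0, i]].
With a = amp(|10⟩) = (0.4572 - 0.4911i) and b = amp(|11⟩) = (-0.4298 + 0.08973i):
new amp(|10⟩) = (1)·a = (0.4572 - 0.4911i)
new amp(|11⟩) = (i)·b = (-0.08973 - 0.4298i)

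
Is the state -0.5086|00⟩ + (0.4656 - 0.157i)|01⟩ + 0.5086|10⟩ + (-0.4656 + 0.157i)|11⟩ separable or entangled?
Separable

Writing the state as a|00⟩ + b|01⟩ + c|10⟩ + d|11⟩, it is a product state iff ad − bc = 0.
Here (a, b, c, d) = (-0.5086, (0.4656 - 0.157i), 0.5086, (-0.4656 + 0.157i)): ad − bc = (-0.5086)(-0.4656 + 0.157i) − (0.4656 - 0.157i)(0.5086) = 0, so the state is separable.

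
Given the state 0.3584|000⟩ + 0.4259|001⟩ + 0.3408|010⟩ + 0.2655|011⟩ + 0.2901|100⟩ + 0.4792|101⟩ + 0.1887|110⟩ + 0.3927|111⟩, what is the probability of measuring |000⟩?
0.1285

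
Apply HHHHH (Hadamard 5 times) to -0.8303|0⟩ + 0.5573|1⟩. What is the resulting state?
-0.193|0⟩ - 0.9812|1⟩

H² = I, so H^5 = H: a single Hadamard. With (a, b) = (-0.8303, 0.5573), H gives ((a + b)/√2, (a − b)/√2) = (-0.193, -0.9812).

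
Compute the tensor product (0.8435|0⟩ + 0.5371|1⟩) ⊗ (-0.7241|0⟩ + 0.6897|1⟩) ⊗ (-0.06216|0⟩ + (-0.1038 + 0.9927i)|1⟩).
0.03797|000⟩ + (0.0634 - 0.6063i)|001⟩ - 0.03616|010⟩ + (-0.06039 + 0.5775i)|011⟩ + 0.02417|100⟩ + (0.04037 - 0.3861i)|101⟩ - 0.02303|110⟩ + (-0.03845 + 0.3677i)|111⟩

amp(|b₁b₂…⟩) = product of the factor amplitudes for bits b₁, b₂, …; only kets whose every factor amplitude is nonzero survive.
|000⟩: (0.8435)(-0.7241)(-0.06216) = 0.03797
|001⟩: (0.8435)(-0.7241)(-0.1038 + 0.9927i) = (0.0634 - 0.6063i)
|010⟩: (0.8435)(0.6897)(-0.06216) = -0.03616
|011⟩: (0.8435)(0.6897)(-0.1038 + 0.9927i) = (-0.06039 + 0.5775i)
|100⟩: (0.5371)(-0.7241)(-0.06216) = 0.02417
|101⟩: (0.5371)(-0.7241)(-0.1038 + 0.9927i) = (0.04037 - 0.3861i)
|110⟩: (0.5371)(0.6897)(-0.06216) = -0.02303
|111⟩: (0.5371)(0.6897)(-0.1038 + 0.9927i) = (-0.03845 + 0.3677i)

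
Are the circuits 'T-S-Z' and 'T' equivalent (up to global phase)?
No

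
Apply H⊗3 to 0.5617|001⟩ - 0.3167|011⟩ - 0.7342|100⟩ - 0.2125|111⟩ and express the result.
-0.2481|000⟩ - 0.2711|001⟩ + 0.1261|010⟩ - 0.6453|011⟩ + 0.4213|100⟩ + 0.09783|101⟩ + 0.495|110⟩ + 0.02415|111⟩

H⊗3 gives amp(|y⟩) = (1/2√2) Σ_x (−1)^(x·y) amp(|x⟩), where x·y is the number of positions in which both x and y have a 1.
|000⟩: (0.5617 - 0.3167 - 0.7342 - 0.2125)/(2√2) = -0.2481
|001⟩: (-0.5617 + 0.3167 - 0.7342 + 0.2125)/(2√2) = -0.2711
|010⟩: (0.5617 + 0.3167 - 0.7342 + 0.2125)/(2√2) = 0.1261
|011⟩: (-0.5617 - 0.3167 - 0.7342 - 0.2125)/(2√2) = -0.6453
|100⟩: (0.5617 - 0.3167 + 0.7342 + 0.2125)/(2√2) = 0.4213
|101⟩: (-0.5617 + 0.3167 + 0.7342 - 0.2125)/(2√2) = 0.09783
|110⟩: (0.5617 + 0.3167 + 0.7342 - 0.2125)/(2√2) = 0.495
|111⟩: (-0.5617 - 0.3167 + 0.7342 + 0.2125)/(2√2) = 0.02415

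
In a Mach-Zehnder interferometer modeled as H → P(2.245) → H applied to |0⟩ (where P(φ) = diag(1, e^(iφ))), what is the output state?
(0.1879 + 0.3906i)|0⟩ + (0.8121 - 0.3906i)|1⟩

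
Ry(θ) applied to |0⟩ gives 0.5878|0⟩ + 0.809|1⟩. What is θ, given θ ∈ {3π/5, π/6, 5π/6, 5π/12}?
3π/5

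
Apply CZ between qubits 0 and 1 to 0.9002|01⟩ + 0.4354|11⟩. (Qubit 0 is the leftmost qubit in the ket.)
0.9002|01⟩ - 0.4354|11⟩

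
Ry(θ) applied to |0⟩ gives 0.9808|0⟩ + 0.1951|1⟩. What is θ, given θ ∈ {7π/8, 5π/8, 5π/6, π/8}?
π/8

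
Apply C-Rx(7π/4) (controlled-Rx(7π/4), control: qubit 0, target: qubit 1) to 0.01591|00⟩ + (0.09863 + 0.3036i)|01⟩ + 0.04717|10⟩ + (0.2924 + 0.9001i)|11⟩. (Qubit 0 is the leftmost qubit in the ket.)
0.01591|00⟩ + (0.09863 + 0.3036i)|01⟩ + (0.3009 - 0.1119i)|10⟩ + (-0.2701 - 0.8496i)|11⟩

C-Rx(7π/4) leaves the control-|0⟩ kets |00⟩, |01⟩ unchanged and applies Rx(7π/4) to qubit 1 on the control-|1⟩ pair (|10⟩, |11⟩).
Rx(7π/4) = [[cos(θ/2), −i·sin(θ/2)], [−i·sin(θ/2), cos(θ/2)]]; θ = 7π/4, cos(θ/2) ≈ -0.92388, sin(θ/2) ≈ 0.382683.
With a = amp(|10⟩) = 0.04717 and b = amp(|11⟩) = (0.2924 + 0.9001i):
new amp(|10⟩) = (-0.92388)·a + (-0.382683i)·b = (0.3009 - 0.1119i)
new amp(|11⟩) = (-0.382683i)·a + (-0.92388)·b = (-0.2701 - 0.8496i)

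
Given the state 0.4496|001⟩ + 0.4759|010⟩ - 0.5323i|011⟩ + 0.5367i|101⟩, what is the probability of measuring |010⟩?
0.2265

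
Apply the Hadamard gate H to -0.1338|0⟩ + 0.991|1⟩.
0.6061|0⟩ - 0.7954|1⟩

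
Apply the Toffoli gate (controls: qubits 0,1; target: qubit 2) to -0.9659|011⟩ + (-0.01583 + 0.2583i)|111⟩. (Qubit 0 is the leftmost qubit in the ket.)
-0.9659|011⟩ + (-0.01583 + 0.2583i)|110⟩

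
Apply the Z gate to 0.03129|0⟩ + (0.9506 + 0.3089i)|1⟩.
0.03129|0⟩ + (-0.9506 - 0.3089i)|1⟩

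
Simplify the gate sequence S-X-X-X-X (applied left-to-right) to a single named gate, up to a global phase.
S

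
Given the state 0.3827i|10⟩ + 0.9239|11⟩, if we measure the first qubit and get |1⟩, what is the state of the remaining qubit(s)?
0.3827i|0⟩ + 0.9239|1⟩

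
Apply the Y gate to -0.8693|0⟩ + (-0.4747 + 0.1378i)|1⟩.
(0.1378 + 0.4747i)|0⟩ - 0.8693i|1⟩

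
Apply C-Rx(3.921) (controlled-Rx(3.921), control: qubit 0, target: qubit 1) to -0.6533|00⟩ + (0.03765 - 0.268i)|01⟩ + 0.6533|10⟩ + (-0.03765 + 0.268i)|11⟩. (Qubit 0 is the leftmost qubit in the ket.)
-0.6533|00⟩ + (0.03765 - 0.268i)|01⟩ + (-0.0002922 + 0.03483i)|10⟩ + (0.0143 - 0.7061i)|11⟩

C-Rx(3.921) leaves the control-|0⟩ kets |00⟩, |01⟩ unchanged and applies Rx(3.921) to qubit 1 on the control-|1⟩ pair (|10⟩, |11⟩).
Rx(3.921) = [[cos(θ/2), −i·sin(θ/2)], [−i·sin(θ/2), cos(θ/2)]]; θ = 3.921, cos(θ/2) ≈ -0.379914, sin(θ/2) ≈ 0.925022.
With a = amp(|10⟩) = 0.6533 and b = amp(|11⟩) = (-0.03765 + 0.268i):
new amp(|10⟩) = (-0.379914)·a + (-0.925022i)·b = (-0.0002922 + 0.03483i)
new amp(|11⟩) = (-0.925022i)·a + (-0.379914)·b = (0.0143 - 0.7061i)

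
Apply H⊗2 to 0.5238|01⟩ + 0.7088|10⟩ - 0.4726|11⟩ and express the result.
0.38|00⟩ + 0.3288|01⟩ + 0.1438|10⟩ - 0.8526|11⟩

H⊗2 gives amp(|y⟩) = (1/2) Σ_x (−1)^(x·y) amp(|x⟩), where x·y is the number of positions in which both x and y have a 1.
|00⟩: (0.5238 + 0.7088 - 0.4726)/2 = 0.38
|01⟩: (-0.5238 + 0.7088 + 0.4726)/2 = 0.3288
|10⟩: (0.5238 - 0.7088 + 0.4726)/2 = 0.1438
|11⟩: (-0.5238 - 0.7088 - 0.4726)/2 = -0.8526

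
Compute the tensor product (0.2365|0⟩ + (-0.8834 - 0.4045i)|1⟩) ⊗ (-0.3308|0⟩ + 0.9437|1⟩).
-0.07823|00⟩ + 0.2232|01⟩ + (0.2922 + 0.1338i)|10⟩ + (-0.8337 - 0.3817i)|11⟩

amp(|b₁b₂…⟩) = product of the factor amplitudes for bits b₁, b₂, …; only kets whose every factor amplitude is nonzero survive.
|00⟩: (0.2365)(-0.3308) = -0.07823
|01⟩: (0.2365)(0.9437) = 0.2232
|10⟩: (-0.8834 - 0.4045i)(-0.3308) = (0.2922 + 0.1338i)
|11⟩: (-0.8834 - 0.4045i)(0.9437) = (-0.8337 - 0.3817i)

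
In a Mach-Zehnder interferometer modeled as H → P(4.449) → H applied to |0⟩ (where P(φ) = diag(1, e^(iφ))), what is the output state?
(0.3698 - 0.4828i)|0⟩ + (0.6302 + 0.4828i)|1⟩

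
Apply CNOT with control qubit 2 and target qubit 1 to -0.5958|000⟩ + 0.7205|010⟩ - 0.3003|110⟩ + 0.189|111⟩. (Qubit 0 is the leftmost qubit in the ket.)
-0.5958|000⟩ + 0.7205|010⟩ + 0.189|101⟩ - 0.3003|110⟩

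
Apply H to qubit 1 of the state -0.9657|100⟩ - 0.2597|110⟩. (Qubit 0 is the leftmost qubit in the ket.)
-0.8665|100⟩ - 0.4992|110⟩

H on qubit 1 mixes each pair of kets that differ only in qubit 1: amplitudes (a, b) of (|…0…⟩, |…1…⟩) become ((a + b)/√2, (a − b)/√2). Kets absent from the input have amplitude 0.
(|100⟩, |110⟩): (a, b) = (-0.9657, -0.2597) → (-0.8665, -0.4992)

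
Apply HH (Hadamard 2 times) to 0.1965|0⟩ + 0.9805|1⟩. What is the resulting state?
0.1965|0⟩ + 0.9805|1⟩

H² = I, so an even number of Hadamards cancels: H^2 = I and the state is unchanged.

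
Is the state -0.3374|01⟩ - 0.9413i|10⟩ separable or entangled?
Entangled

Writing the state as a|00⟩ + b|01⟩ + c|10⟩ + d|11⟩, it is a product state iff ad − bc = 0.
Here (a, b, c, d) = (0, -0.3374, -0.9413i, 0): ad − bc = (0)(0) − (-0.3374)(-0.9413i) = -0.3176i ≠ 0, so the state is entangled.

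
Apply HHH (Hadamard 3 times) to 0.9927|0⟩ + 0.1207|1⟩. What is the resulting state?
0.7873|0⟩ + 0.6166|1⟩

H² = I, so H^3 = H: a single Hadamard. With (a, b) = (0.9927, 0.1207), H gives ((a + b)/√2, (a − b)/√2) = (0.7873, 0.6166).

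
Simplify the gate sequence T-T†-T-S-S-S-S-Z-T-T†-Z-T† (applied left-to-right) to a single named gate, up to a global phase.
I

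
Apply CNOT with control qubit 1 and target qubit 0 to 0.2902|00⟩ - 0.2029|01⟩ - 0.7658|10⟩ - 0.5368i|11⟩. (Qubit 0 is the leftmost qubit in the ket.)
0.2902|00⟩ - 0.5368i|01⟩ - 0.7658|10⟩ - 0.2029|11⟩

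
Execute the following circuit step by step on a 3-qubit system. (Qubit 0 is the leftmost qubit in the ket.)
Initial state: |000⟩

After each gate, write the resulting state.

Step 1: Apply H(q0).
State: 1/√2|000⟩ + 1/√2|100⟩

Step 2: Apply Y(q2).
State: (1/√2)i|001⟩ + (1/√2)i|101⟩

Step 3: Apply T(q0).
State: (1/√2)i|001⟩ + (-1/2 + (1/2)i)|101⟩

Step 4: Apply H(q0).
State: (-1/√8 + 0.8536i)|001⟩ + (1/√8 + 0.1464i)|101⟩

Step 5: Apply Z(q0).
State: (-1/√8 + 0.8536i)|001⟩ + (-1/√8 - 0.1464i)|101⟩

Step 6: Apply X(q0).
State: (-1/√8 - 0.1464i)|001⟩ + (-1/√8 + 0.8536i)|101⟩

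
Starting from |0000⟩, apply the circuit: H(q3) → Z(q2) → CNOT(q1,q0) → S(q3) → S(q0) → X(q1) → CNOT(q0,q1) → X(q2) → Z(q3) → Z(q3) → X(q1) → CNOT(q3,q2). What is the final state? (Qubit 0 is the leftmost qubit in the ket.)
(1/√2)i|0001⟩ + 1/√2|0010⟩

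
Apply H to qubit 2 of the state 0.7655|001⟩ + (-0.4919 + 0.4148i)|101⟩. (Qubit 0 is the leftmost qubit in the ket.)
0.5413|000⟩ - 0.5413|001⟩ + (-0.3478 + 0.2933i)|100⟩ + (0.3478 - 0.2933i)|101⟩

H on qubit 2 mixes each pair of kets that differ only in qubit 2: amplitudes (a, b) of (|…0…⟩, |…1…⟩) become ((a + b)/√2, (a − b)/√2). Kets absent from the input have amplitude 0.
(|000⟩, |001⟩): (a, b) = (0, 0.7655) → (0.5413, -0.5413)
(|100⟩, |101⟩): (a, b) = (0, (-0.4919 + 0.4148i)) → ((-0.3478 + 0.2933i), (0.3478 - 0.2933i))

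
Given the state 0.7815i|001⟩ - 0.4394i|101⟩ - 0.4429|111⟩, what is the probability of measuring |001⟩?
0.6107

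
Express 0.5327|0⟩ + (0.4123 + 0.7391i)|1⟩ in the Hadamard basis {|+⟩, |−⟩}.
(0.6682 + 0.5226i)|+⟩ + (0.08514 - 0.5226i)|−⟩

With |ψ⟩ = α|0⟩ + β|1⟩, the Hadamard-basis coefficients are ⟨+|ψ⟩ = (α + β)/√2 and ⟨−|ψ⟩ = (α − β)/√2.
Here α = 0.5327, β = (0.4123 + 0.7391i): (α + β)/√2 = (0.6682 + 0.5226i), (α − β)/√2 = (0.08514 - 0.5226i).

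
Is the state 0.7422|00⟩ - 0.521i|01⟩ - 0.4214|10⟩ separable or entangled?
Entangled

Writing the state as a|00⟩ + b|01⟩ + c|10⟩ + d|11⟩, it is a product state iff ad − bc = 0.
Here (a, b, c, d) = (0.7422, -0.521i, -0.4214, 0): ad − bc = (0.7422)(0) − (-0.521i)(-0.4214) = -0.2195i ≠ 0, so the state is entangled.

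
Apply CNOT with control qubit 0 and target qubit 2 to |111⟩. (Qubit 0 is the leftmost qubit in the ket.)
|110⟩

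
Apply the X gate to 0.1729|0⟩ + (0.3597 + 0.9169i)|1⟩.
(0.3597 + 0.9169i)|0⟩ + 0.1729|1⟩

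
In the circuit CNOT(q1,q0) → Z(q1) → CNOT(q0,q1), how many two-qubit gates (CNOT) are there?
2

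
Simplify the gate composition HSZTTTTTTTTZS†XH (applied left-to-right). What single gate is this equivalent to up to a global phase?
Z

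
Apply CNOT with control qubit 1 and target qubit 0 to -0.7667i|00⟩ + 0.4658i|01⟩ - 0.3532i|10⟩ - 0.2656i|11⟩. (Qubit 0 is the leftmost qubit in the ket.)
-0.7667i|00⟩ - 0.2656i|01⟩ - 0.3532i|10⟩ + 0.4658i|11⟩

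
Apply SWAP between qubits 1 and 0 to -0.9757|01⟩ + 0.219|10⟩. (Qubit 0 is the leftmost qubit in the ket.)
0.219|01⟩ - 0.9757|10⟩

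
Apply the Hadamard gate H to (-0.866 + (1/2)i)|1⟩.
(-0.6124 + (1/√8)i)|0⟩ + (0.6124 - (1/√8)i)|1⟩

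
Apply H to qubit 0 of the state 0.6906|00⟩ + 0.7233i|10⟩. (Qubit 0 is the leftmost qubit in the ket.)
(0.4883 + 0.5115i)|00⟩ + (0.4883 - 0.5115i)|10⟩

H on qubit 0 mixes each pair of kets that differ only in qubit 0: amplitudes (a, b) of (|…0…⟩, |…1…⟩) become ((a + b)/√2, (a − b)/√2). Kets absent from the input have amplitude 0.
(|00⟩, |10⟩): (a, b) = (0.6906, 0.7233i) → ((0.4883 + 0.5115i), (0.4883 - 0.5115i))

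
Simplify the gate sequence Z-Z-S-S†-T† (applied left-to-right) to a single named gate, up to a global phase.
T†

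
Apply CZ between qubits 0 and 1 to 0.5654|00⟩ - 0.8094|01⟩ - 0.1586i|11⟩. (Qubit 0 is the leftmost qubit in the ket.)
0.5654|00⟩ - 0.8094|01⟩ + 0.1586i|11⟩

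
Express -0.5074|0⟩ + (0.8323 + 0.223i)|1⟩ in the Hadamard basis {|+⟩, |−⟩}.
(0.2297 + 0.1577i)|+⟩ + (-0.9473 - 0.1577i)|−⟩

With |ψ⟩ = α|0⟩ + β|1⟩, the Hadamard-basis coefficients are ⟨+|ψ⟩ = (α + β)/√2 and ⟨−|ψ⟩ = (α − β)/√2.
Here α = -0.5074, β = (0.8323 + 0.223i): (α + β)/√2 = (0.2297 + 0.1577i), (α − β)/√2 = (-0.9473 - 0.1577i).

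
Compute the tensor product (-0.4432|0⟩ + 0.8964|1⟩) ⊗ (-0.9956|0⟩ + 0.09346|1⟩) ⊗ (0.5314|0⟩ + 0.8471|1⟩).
0.2345|000⟩ + 0.3738|001⟩ - 0.02201|010⟩ - 0.03509|011⟩ - 0.4743|100⟩ - 0.756|101⟩ + 0.04452|110⟩ + 0.07097|111⟩

amp(|b₁b₂…⟩) = product of the factor amplitudes for bits b₁, b₂, …; only kets whose every factor amplitude is nonzero survive.
|000⟩: (-0.4432)(-0.9956)(0.5314) = 0.2345
|001⟩: (-0.4432)(-0.9956)(0.8471) = 0.3738
|010⟩: (-0.4432)(0.09346)(0.5314) = -0.02201
|011⟩: (-0.4432)(0.09346)(0.8471) = -0.03509
|100⟩: (0.8964)(-0.9956)(0.5314) = -0.4743
|101⟩: (0.8964)(-0.9956)(0.8471) = -0.756
|110⟩: (0.8964)(0.09346)(0.5314) = 0.04452
|111⟩: (0.8964)(0.09346)(0.8471) = 0.07097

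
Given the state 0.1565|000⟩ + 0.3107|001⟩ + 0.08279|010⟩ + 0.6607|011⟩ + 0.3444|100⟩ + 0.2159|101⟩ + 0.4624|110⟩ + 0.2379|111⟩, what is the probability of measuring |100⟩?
0.1186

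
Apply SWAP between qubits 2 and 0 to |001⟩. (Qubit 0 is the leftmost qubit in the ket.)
|100⟩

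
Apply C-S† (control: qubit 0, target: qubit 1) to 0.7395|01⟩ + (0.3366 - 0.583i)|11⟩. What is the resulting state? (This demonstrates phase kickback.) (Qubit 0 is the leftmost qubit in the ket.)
0.7395|01⟩ + (-0.583 - 0.3366i)|11⟩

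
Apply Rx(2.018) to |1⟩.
-0.8463i|0⟩ + 0.5327|1⟩

Rx(2.018) = [[cos(θ/2), −i·sin(θ/2)], [−i·sin(θ/2), cos(θ/2)]]; θ = 2.018, cos(θ/2) ≈ 0.532707, sin(θ/2) ≈ 0.8463.
With a = amp(|0⟩) = 0 and b = amp(|1⟩) = 1:
new amp(|0⟩) = (0.532707)·a + (-0.8463i)·b = -0.8463i
new amp(|1⟩) = (-0.8463i)·a + (0.532707)·b = 0.5327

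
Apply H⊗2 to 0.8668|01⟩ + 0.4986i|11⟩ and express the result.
(0.4334 + 0.2493i)|00⟩ + (-0.4334 - 0.2493i)|01⟩ + (0.4334 - 0.2493i)|10⟩ + (-0.4334 + 0.2493i)|11⟩

H⊗2 gives amp(|y⟩) = (1/2) Σ_x (−1)^(x·y) amp(|x⟩), where x·y is the number of positions in which both x and y have a 1.
|00⟩: (0.8668 + 0.4986i)/2 = (0.4334 + 0.2493i)
|01⟩: (-0.8668 - 0.4986i)/2 = (-0.4334 - 0.2493i)
|10⟩: (0.8668 - 0.4986i)/2 = (0.4334 - 0.2493i)
|11⟩: (-0.8668 + 0.4986i)/2 = (-0.4334 + 0.2493i)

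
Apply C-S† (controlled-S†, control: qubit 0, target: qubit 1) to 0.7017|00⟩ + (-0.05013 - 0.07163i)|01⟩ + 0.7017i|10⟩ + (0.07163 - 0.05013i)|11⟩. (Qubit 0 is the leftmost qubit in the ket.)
0.7017|00⟩ + (-0.05013 - 0.07163i)|01⟩ + 0.7017i|10⟩ + (-0.05013 - 0.07163i)|11⟩

C-S† leaves the control-|0⟩ kets |00⟩, |01⟩ unchanged and applies S† to qubit 1 on the control-|1⟩ pair (|10⟩, |11⟩).
S† = [[1, 0], [0, -i]].
With a = amp(|10⟩) = 0.7017i and b = amp(|11⟩) = (0.07163 - 0.05013i):
new amp(|10⟩) = (1)·a = 0.7017i
new amp(|11⟩) = (-i)·b = (-0.05013 - 0.07163i)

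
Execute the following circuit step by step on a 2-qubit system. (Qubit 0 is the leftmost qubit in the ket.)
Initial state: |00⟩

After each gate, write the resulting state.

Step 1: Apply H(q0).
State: 1/√2|00⟩ + 1/√2|10⟩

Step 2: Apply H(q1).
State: 1/2|00⟩ + 1/2|01⟩ + 1/2|10⟩ + 1/2|11⟩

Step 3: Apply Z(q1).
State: 1/2|00⟩ - 1/2|01⟩ + 1/2|10⟩ - 1/2|11⟩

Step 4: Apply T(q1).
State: 1/2|00⟩ + (-1/√8 - (1/√8)i)|01⟩ + 1/2|10⟩ + (-1/√8 - (1/√8)i)|11⟩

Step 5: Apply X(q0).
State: 1/2|00⟩ + (-1/√8 - (1/√8)i)|01⟩ + 1/2|10⟩ + (-1/√8 - (1/√8)i)|11⟩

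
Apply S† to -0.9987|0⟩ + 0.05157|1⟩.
-0.9987|0⟩ - 0.05157i|1⟩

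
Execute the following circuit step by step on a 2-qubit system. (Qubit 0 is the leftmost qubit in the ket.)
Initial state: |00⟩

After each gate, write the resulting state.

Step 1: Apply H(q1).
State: 1/√2|00⟩ + 1/√2|01⟩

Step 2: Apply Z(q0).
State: 1/√2|00⟩ + 1/√2|01⟩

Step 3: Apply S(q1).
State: 1/√2|00⟩ + (1/√2)i|01⟩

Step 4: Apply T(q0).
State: 1/√2|00⟩ + (1/√2)i|01⟩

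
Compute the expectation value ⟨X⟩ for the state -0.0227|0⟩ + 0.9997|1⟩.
-0.04539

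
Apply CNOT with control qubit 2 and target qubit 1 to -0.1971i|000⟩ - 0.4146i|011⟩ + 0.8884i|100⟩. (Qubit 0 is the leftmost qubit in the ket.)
-0.1971i|000⟩ - 0.4146i|001⟩ + 0.8884i|100⟩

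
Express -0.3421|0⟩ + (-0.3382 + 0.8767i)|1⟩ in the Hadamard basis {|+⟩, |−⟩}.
(-0.481 + 0.6199i)|+⟩ + (-0.002758 - 0.6199i)|−⟩

With |ψ⟩ = α|0⟩ + β|1⟩, the Hadamard-basis coefficients are ⟨+|ψ⟩ = (α + β)/√2 and ⟨−|ψ⟩ = (α − β)/√2.
Here α = -0.3421, β = (-0.3382 + 0.8767i): (α + β)/√2 = (-0.481 + 0.6199i), (α − β)/√2 = (-0.002758 - 0.6199i).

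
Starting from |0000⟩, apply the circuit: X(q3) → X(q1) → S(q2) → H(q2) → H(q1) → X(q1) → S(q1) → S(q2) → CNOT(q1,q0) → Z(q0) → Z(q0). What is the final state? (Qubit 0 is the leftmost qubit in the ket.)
-1/2|0001⟩ - (1/2)i|0011⟩ + (1/2)i|1101⟩ - 1/2|1111⟩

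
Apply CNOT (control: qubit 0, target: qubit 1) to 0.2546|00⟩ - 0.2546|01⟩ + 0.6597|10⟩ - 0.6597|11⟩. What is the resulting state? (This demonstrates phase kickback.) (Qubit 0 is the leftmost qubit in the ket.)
0.2546|00⟩ - 0.2546|01⟩ - 0.6597|10⟩ + 0.6597|11⟩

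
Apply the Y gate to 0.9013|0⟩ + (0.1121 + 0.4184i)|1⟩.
(0.4184 - 0.1121i)|0⟩ + 0.9013i|1⟩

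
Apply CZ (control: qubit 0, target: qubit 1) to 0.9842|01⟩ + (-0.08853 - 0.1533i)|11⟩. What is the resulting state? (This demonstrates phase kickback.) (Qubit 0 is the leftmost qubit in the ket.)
0.9842|01⟩ + (0.08853 + 0.1533i)|11⟩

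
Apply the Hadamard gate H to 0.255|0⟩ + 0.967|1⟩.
0.8641|0⟩ - 0.5035|1⟩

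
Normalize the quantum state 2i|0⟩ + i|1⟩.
0.8944i|0⟩ + (1/√5)i|1⟩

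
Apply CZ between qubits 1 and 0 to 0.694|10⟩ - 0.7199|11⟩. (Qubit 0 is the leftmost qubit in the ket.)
0.694|10⟩ + 0.7199|11⟩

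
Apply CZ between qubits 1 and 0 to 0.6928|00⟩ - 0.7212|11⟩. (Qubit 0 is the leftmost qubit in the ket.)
0.6928|00⟩ + 0.7212|11⟩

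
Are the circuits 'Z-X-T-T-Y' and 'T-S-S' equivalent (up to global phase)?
No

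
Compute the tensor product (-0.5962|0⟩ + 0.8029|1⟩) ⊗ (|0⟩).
-0.5962|00⟩ + 0.8029|10⟩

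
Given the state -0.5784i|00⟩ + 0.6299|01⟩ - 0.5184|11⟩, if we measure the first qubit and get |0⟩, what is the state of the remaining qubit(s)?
-0.6764i|0⟩ + 0.7366|1⟩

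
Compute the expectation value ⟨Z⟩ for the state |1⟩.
-1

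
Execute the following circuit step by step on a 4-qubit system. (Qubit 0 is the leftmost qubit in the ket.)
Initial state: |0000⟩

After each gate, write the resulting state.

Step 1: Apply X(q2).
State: |0010⟩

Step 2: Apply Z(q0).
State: |0010⟩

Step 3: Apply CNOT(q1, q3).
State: |0010⟩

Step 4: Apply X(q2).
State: |0000⟩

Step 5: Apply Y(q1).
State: i|0100⟩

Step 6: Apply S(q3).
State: i|0100⟩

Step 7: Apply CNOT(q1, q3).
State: i|0101⟩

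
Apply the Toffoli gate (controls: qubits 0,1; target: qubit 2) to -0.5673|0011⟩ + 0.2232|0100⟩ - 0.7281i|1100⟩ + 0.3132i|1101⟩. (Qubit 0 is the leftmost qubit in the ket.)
-0.5673|0011⟩ + 0.2232|0100⟩ - 0.7281i|1110⟩ + 0.3132i|1111⟩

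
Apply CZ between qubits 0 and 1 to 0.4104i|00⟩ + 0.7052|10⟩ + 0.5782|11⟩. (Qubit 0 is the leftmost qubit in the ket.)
0.4104i|00⟩ + 0.7052|10⟩ - 0.5782|11⟩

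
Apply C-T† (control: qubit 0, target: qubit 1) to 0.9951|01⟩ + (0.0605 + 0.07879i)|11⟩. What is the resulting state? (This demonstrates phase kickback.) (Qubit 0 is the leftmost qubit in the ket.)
0.9951|01⟩ + (0.09849 + 0.01293i)|11⟩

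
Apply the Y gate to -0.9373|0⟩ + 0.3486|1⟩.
-0.3486i|0⟩ - 0.9373i|1⟩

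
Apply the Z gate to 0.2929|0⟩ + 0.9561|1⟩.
0.2929|0⟩ - 0.9561|1⟩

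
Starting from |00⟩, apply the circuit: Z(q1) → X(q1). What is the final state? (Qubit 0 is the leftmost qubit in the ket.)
|01⟩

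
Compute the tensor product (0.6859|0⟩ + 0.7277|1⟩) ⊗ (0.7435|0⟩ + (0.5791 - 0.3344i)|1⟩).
0.51|00⟩ + (0.3972 - 0.2294i)|01⟩ + 0.541|10⟩ + (0.4214 - 0.2433i)|11⟩

amp(|b₁b₂…⟩) = product of the factor amplitudes for bits b₁, b₂, …; only kets whose every factor amplitude is nonzero survive.
|00⟩: (0.6859)(0.7435) = 0.51
|01⟩: (0.6859)(0.5791 - 0.3344i) = (0.3972 - 0.2294i)
|10⟩: (0.7277)(0.7435) = 0.541
|11⟩: (0.7277)(0.5791 - 0.3344i) = (0.4214 - 0.2433i)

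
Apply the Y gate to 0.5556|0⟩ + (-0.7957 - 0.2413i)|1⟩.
(-0.2413 + 0.7957i)|0⟩ + 0.5556i|1⟩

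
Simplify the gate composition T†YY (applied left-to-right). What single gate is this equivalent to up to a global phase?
T†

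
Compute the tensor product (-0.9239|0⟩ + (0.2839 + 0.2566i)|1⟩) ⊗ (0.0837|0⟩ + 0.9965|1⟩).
-0.07733|00⟩ - 0.9207|01⟩ + (0.02376 + 0.02148i)|10⟩ + (0.2829 + 0.2557i)|11⟩

amp(|b₁b₂…⟩) = product of the factor amplitudes for bits b₁, b₂, …; only kets whose every factor amplitude is nonzero survive.
|00⟩: (-0.9239)(0.0837) = -0.07733
|01⟩: (-0.9239)(0.9965) = -0.9207
|10⟩: (0.2839 + 0.2566i)(0.0837) = (0.02376 + 0.02148i)
|11⟩: (0.2839 + 0.2566i)(0.9965) = (0.2829 + 0.2557i)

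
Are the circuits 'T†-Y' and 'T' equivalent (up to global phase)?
No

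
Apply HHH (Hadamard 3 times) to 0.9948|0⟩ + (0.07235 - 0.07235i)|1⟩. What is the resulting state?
(0.7546 - 0.05116i)|0⟩ + (0.6523 + 0.05116i)|1⟩

H² = I, so H^3 = H: a single Hadamard. With (a, b) = (0.9948, (0.07235 - 0.07235i)), H gives ((a + b)/√2, (a − b)/√2) = ((0.7546 - 0.05116i), (0.6523 + 0.05116i)).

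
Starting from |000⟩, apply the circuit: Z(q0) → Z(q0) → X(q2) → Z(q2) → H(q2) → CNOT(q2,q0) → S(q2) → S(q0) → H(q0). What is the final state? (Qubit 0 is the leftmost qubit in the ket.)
-1/2|000⟩ - 1/2|001⟩ - 1/2|100⟩ + 1/2|101⟩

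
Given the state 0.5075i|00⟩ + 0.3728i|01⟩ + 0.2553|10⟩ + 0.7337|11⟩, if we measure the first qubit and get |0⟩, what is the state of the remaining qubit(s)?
0.8059i|0⟩ + 0.592i|1⟩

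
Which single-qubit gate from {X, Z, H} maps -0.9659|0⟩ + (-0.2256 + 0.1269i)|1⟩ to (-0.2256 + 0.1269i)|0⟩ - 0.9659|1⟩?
X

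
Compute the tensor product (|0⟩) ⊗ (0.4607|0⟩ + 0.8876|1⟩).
0.4607|00⟩ + 0.8876|01⟩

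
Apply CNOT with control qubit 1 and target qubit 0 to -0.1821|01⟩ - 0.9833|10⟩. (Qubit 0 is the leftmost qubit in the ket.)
-0.9833|10⟩ - 0.1821|11⟩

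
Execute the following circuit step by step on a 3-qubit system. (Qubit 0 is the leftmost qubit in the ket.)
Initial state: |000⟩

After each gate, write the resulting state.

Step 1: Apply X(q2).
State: |001⟩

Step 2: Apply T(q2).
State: (1/√2 + (1/√2)i)|001⟩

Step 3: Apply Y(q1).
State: (-1/√2 + (1/√2)i)|011⟩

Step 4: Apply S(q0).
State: (-1/√2 + (1/√2)i)|011⟩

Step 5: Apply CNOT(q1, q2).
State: (-1/√2 + (1/√2)i)|010⟩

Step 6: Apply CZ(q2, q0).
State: (-1/√2 + (1/√2)i)|010⟩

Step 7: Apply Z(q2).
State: (-1/√2 + (1/√2)i)|010⟩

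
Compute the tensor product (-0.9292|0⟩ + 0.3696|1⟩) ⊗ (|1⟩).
-0.9292|01⟩ + 0.3696|11⟩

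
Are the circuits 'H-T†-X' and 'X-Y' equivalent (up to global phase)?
No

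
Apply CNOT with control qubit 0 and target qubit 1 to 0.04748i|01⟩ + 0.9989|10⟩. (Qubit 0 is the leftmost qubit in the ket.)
0.04748i|01⟩ + 0.9989|11⟩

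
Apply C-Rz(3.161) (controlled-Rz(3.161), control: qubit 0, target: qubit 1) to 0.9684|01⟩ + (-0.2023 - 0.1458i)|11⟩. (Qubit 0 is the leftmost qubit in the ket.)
0.9684|01⟩ + (0.1478 - 0.2009i)|11⟩

C-Rz(3.161) leaves the control-|0⟩ kets |00⟩, |01⟩ unchanged and applies Rz(3.161) to qubit 1 on the control-|1⟩ pair (|10⟩, |11⟩).
Rz(3.161) = [[e^(−iθ/2), 0], [0, e^(iθ/2)]] with e^(±iθ/2) = cos(θ/2) ± i·sin(θ/2); θ = 3.161, cos(θ/2) ≈ -0.00970352, sin(θ/2) ≈ 0.999953.
With a = amp(|10⟩) = 0 and b = amp(|11⟩) = (-0.2023 - 0.1458i):
new amp(|10⟩) = (-0.00970352 - 0.999953i)·a = 0
new amp(|11⟩) = (-0.00970352 + 0.999953i)·b = (0.1478 - 0.2009i)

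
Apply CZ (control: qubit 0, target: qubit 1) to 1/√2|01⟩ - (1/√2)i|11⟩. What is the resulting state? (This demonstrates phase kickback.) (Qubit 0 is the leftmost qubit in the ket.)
1/√2|01⟩ + (1/√2)i|11⟩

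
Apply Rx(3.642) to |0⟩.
-0.2476|0⟩ - 0.9689i|1⟩

Rx(3.642) = [[cos(θ/2), −i·sin(θ/2)], [−i·sin(θ/2), cos(θ/2)]]; θ = 3.642, cos(θ/2) ≈ -0.247601, sin(θ/2) ≈ 0.968862.
With a = amp(|0⟩) = 1 and b = amp(|1⟩) = 0:
new amp(|0⟩) = (-0.247601)·a + (-0.968862i)·b = -0.2476
new amp(|1⟩) = (-0.968862i)·a + (-0.247601)·b = -0.9689i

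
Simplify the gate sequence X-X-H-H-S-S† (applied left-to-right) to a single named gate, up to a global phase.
I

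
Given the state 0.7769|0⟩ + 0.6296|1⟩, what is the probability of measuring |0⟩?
0.6036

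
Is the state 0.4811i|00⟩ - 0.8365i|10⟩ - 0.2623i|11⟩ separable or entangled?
Entangled

Writing the state as a|00⟩ + b|01⟩ + c|10⟩ + d|11⟩, it is a product state iff ad − bc = 0.
Here (a, b, c, d) = (0.4811i, 0, -0.8365i, -0.2623i): ad − bc = (0.4811i)(-0.2623i) − (0)(-0.8365i) = 0.1262 ≠ 0, so the state is entangled.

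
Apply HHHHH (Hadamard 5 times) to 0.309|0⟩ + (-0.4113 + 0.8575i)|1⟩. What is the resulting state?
(-0.07234 + 0.6063i)|0⟩ + (0.5093 - 0.6063i)|1⟩

H² = I, so H^5 = H: a single Hadamard. With (a, b) = (0.309, (-0.4113 + 0.8575i)), H gives ((a + b)/√2, (a − b)/√2) = ((-0.07234 + 0.6063i), (0.5093 - 0.6063i)).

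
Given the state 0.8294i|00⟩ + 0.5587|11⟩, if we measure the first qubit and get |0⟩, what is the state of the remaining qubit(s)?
i|0⟩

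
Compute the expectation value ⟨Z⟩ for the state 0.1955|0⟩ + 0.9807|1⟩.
-0.9236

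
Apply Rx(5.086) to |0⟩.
-0.8261|0⟩ - 0.5635i|1⟩

Rx(5.086) = [[cos(θ/2), −i·sin(θ/2)], [−i·sin(θ/2), cos(θ/2)]]; θ = 5.086, cos(θ/2) ≈ -0.826129, sin(θ/2) ≈ 0.56348.
With a = amp(|0⟩) = 1 and b = amp(|1⟩) = 0:
new amp(|0⟩) = (-0.826129)·a + (-0.56348i)·b = -0.8261
new amp(|1⟩) = (-0.56348i)·a + (-0.826129)·b = -0.5635i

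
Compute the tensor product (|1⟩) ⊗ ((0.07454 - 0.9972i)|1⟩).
(0.07454 - 0.9972i)|11⟩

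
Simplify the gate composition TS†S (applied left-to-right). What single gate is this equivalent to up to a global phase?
T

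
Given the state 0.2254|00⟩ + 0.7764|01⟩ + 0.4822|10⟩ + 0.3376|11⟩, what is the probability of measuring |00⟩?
0.05081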